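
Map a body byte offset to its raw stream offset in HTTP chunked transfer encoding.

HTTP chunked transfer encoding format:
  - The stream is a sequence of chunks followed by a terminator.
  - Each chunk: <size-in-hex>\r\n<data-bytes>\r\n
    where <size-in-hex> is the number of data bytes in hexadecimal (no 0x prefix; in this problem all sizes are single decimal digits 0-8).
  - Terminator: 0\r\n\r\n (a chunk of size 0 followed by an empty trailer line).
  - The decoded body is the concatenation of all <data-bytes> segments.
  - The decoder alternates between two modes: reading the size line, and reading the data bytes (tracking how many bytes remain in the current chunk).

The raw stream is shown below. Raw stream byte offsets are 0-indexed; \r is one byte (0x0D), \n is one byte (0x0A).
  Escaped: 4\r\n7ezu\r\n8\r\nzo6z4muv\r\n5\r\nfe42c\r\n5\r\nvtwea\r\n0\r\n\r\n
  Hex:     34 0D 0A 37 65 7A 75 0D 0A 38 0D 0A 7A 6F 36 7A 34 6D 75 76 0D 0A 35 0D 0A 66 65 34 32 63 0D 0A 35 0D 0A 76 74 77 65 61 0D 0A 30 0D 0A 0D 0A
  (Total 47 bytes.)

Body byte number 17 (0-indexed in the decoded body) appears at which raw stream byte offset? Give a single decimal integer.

Answer: 35

Derivation:
Chunk 1: stream[0..1]='4' size=0x4=4, data at stream[3..7]='7ezu' -> body[0..4], body so far='7ezu'
Chunk 2: stream[9..10]='8' size=0x8=8, data at stream[12..20]='zo6z4muv' -> body[4..12], body so far='7ezuzo6z4muv'
Chunk 3: stream[22..23]='5' size=0x5=5, data at stream[25..30]='fe42c' -> body[12..17], body so far='7ezuzo6z4muvfe42c'
Chunk 4: stream[32..33]='5' size=0x5=5, data at stream[35..40]='vtwea' -> body[17..22], body so far='7ezuzo6z4muvfe42cvtwea'
Chunk 5: stream[42..43]='0' size=0 (terminator). Final body='7ezuzo6z4muvfe42cvtwea' (22 bytes)
Body byte 17 at stream offset 35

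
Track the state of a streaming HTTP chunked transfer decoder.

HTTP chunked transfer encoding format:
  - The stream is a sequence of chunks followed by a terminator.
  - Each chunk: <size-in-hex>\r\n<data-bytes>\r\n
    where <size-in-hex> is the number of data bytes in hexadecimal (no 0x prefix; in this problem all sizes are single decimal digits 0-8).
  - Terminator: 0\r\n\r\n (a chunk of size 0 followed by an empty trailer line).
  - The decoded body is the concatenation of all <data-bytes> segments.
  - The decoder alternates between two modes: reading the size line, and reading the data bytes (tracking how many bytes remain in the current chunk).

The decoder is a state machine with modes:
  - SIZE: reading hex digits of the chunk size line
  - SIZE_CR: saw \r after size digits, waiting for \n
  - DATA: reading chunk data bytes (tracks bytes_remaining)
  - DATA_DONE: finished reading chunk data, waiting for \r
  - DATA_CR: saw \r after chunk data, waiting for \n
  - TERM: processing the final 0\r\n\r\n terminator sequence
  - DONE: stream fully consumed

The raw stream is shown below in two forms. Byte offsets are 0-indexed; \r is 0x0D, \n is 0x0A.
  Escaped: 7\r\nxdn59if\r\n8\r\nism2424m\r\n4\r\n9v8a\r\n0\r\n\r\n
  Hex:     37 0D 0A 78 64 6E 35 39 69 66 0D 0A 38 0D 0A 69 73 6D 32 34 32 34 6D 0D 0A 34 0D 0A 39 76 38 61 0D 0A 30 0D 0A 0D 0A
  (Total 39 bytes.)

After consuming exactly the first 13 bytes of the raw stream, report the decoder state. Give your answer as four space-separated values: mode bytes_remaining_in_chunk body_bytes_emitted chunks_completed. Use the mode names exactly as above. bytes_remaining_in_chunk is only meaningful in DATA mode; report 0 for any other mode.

Answer: SIZE 0 7 1

Derivation:
Byte 0 = '7': mode=SIZE remaining=0 emitted=0 chunks_done=0
Byte 1 = 0x0D: mode=SIZE_CR remaining=0 emitted=0 chunks_done=0
Byte 2 = 0x0A: mode=DATA remaining=7 emitted=0 chunks_done=0
Byte 3 = 'x': mode=DATA remaining=6 emitted=1 chunks_done=0
Byte 4 = 'd': mode=DATA remaining=5 emitted=2 chunks_done=0
Byte 5 = 'n': mode=DATA remaining=4 emitted=3 chunks_done=0
Byte 6 = '5': mode=DATA remaining=3 emitted=4 chunks_done=0
Byte 7 = '9': mode=DATA remaining=2 emitted=5 chunks_done=0
Byte 8 = 'i': mode=DATA remaining=1 emitted=6 chunks_done=0
Byte 9 = 'f': mode=DATA_DONE remaining=0 emitted=7 chunks_done=0
Byte 10 = 0x0D: mode=DATA_CR remaining=0 emitted=7 chunks_done=0
Byte 11 = 0x0A: mode=SIZE remaining=0 emitted=7 chunks_done=1
Byte 12 = '8': mode=SIZE remaining=0 emitted=7 chunks_done=1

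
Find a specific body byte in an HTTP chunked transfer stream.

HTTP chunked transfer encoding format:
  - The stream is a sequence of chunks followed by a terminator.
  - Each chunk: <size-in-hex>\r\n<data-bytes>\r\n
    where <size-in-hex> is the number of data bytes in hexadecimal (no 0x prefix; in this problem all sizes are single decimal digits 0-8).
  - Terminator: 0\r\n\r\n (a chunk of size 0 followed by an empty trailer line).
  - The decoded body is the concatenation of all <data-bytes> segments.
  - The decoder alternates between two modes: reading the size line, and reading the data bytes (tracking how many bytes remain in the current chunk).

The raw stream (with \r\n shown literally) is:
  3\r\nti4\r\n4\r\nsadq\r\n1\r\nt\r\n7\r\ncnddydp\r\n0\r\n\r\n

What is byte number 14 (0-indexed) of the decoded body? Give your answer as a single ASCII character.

Answer: p

Derivation:
Chunk 1: stream[0..1]='3' size=0x3=3, data at stream[3..6]='ti4' -> body[0..3], body so far='ti4'
Chunk 2: stream[8..9]='4' size=0x4=4, data at stream[11..15]='sadq' -> body[3..7], body so far='ti4sadq'
Chunk 3: stream[17..18]='1' size=0x1=1, data at stream[20..21]='t' -> body[7..8], body so far='ti4sadqt'
Chunk 4: stream[23..24]='7' size=0x7=7, data at stream[26..33]='cnddydp' -> body[8..15], body so far='ti4sadqtcnddydp'
Chunk 5: stream[35..36]='0' size=0 (terminator). Final body='ti4sadqtcnddydp' (15 bytes)
Body byte 14 = 'p'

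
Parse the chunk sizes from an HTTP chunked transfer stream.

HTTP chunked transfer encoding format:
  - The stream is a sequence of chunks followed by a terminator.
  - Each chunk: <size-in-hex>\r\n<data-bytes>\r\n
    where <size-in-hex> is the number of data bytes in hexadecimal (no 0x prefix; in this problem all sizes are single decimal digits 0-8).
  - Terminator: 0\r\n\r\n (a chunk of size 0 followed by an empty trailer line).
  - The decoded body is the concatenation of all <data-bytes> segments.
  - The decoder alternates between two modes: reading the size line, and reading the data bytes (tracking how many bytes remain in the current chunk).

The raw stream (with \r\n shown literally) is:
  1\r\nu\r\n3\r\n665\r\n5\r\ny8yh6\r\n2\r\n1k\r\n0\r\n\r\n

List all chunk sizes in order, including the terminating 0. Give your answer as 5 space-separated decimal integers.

Chunk 1: stream[0..1]='1' size=0x1=1, data at stream[3..4]='u' -> body[0..1], body so far='u'
Chunk 2: stream[6..7]='3' size=0x3=3, data at stream[9..12]='665' -> body[1..4], body so far='u665'
Chunk 3: stream[14..15]='5' size=0x5=5, data at stream[17..22]='y8yh6' -> body[4..9], body so far='u665y8yh6'
Chunk 4: stream[24..25]='2' size=0x2=2, data at stream[27..29]='1k' -> body[9..11], body so far='u665y8yh61k'
Chunk 5: stream[31..32]='0' size=0 (terminator). Final body='u665y8yh61k' (11 bytes)

Answer: 1 3 5 2 0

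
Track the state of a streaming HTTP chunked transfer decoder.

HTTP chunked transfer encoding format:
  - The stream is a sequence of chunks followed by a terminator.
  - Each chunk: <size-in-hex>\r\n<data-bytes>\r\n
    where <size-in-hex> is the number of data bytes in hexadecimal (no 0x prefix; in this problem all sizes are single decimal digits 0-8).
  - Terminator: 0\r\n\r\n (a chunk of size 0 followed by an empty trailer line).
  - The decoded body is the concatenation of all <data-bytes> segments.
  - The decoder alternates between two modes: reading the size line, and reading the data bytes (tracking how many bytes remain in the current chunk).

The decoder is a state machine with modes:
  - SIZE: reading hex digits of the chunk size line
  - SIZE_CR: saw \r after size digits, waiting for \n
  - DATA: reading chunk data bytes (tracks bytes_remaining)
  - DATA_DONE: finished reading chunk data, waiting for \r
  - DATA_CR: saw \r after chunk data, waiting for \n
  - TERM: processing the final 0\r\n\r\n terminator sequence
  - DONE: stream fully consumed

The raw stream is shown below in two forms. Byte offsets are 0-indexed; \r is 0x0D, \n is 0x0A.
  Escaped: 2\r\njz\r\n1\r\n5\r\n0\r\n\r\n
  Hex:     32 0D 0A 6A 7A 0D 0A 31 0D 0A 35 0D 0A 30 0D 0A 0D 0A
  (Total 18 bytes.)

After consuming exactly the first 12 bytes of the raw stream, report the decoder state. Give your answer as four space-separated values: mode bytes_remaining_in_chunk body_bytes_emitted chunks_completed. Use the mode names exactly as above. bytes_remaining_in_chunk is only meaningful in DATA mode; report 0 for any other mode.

Byte 0 = '2': mode=SIZE remaining=0 emitted=0 chunks_done=0
Byte 1 = 0x0D: mode=SIZE_CR remaining=0 emitted=0 chunks_done=0
Byte 2 = 0x0A: mode=DATA remaining=2 emitted=0 chunks_done=0
Byte 3 = 'j': mode=DATA remaining=1 emitted=1 chunks_done=0
Byte 4 = 'z': mode=DATA_DONE remaining=0 emitted=2 chunks_done=0
Byte 5 = 0x0D: mode=DATA_CR remaining=0 emitted=2 chunks_done=0
Byte 6 = 0x0A: mode=SIZE remaining=0 emitted=2 chunks_done=1
Byte 7 = '1': mode=SIZE remaining=0 emitted=2 chunks_done=1
Byte 8 = 0x0D: mode=SIZE_CR remaining=0 emitted=2 chunks_done=1
Byte 9 = 0x0A: mode=DATA remaining=1 emitted=2 chunks_done=1
Byte 10 = '5': mode=DATA_DONE remaining=0 emitted=3 chunks_done=1
Byte 11 = 0x0D: mode=DATA_CR remaining=0 emitted=3 chunks_done=1

Answer: DATA_CR 0 3 1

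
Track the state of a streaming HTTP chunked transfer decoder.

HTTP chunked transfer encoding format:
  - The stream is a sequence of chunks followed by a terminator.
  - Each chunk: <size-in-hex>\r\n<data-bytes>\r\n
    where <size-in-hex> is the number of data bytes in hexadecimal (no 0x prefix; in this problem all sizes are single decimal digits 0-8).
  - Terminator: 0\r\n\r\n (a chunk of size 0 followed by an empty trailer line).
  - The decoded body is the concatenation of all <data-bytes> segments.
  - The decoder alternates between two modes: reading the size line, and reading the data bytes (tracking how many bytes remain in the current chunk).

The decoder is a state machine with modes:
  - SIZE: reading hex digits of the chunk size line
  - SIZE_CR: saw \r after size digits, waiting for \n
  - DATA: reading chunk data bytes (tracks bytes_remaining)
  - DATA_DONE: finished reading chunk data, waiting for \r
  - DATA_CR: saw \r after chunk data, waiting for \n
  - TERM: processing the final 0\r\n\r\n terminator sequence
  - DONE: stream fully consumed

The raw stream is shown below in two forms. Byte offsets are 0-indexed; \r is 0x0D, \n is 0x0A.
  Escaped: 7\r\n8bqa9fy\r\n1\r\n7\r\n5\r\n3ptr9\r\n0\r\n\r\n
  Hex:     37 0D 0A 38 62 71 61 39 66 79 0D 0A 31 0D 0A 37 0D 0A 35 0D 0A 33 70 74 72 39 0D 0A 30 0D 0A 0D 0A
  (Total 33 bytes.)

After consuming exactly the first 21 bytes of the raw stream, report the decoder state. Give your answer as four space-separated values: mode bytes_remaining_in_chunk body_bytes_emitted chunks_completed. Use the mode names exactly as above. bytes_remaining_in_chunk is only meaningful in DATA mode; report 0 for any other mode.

Answer: DATA 5 8 2

Derivation:
Byte 0 = '7': mode=SIZE remaining=0 emitted=0 chunks_done=0
Byte 1 = 0x0D: mode=SIZE_CR remaining=0 emitted=0 chunks_done=0
Byte 2 = 0x0A: mode=DATA remaining=7 emitted=0 chunks_done=0
Byte 3 = '8': mode=DATA remaining=6 emitted=1 chunks_done=0
Byte 4 = 'b': mode=DATA remaining=5 emitted=2 chunks_done=0
Byte 5 = 'q': mode=DATA remaining=4 emitted=3 chunks_done=0
Byte 6 = 'a': mode=DATA remaining=3 emitted=4 chunks_done=0
Byte 7 = '9': mode=DATA remaining=2 emitted=5 chunks_done=0
Byte 8 = 'f': mode=DATA remaining=1 emitted=6 chunks_done=0
Byte 9 = 'y': mode=DATA_DONE remaining=0 emitted=7 chunks_done=0
Byte 10 = 0x0D: mode=DATA_CR remaining=0 emitted=7 chunks_done=0
Byte 11 = 0x0A: mode=SIZE remaining=0 emitted=7 chunks_done=1
Byte 12 = '1': mode=SIZE remaining=0 emitted=7 chunks_done=1
Byte 13 = 0x0D: mode=SIZE_CR remaining=0 emitted=7 chunks_done=1
Byte 14 = 0x0A: mode=DATA remaining=1 emitted=7 chunks_done=1
Byte 15 = '7': mode=DATA_DONE remaining=0 emitted=8 chunks_done=1
Byte 16 = 0x0D: mode=DATA_CR remaining=0 emitted=8 chunks_done=1
Byte 17 = 0x0A: mode=SIZE remaining=0 emitted=8 chunks_done=2
Byte 18 = '5': mode=SIZE remaining=0 emitted=8 chunks_done=2
Byte 19 = 0x0D: mode=SIZE_CR remaining=0 emitted=8 chunks_done=2
Byte 20 = 0x0A: mode=DATA remaining=5 emitted=8 chunks_done=2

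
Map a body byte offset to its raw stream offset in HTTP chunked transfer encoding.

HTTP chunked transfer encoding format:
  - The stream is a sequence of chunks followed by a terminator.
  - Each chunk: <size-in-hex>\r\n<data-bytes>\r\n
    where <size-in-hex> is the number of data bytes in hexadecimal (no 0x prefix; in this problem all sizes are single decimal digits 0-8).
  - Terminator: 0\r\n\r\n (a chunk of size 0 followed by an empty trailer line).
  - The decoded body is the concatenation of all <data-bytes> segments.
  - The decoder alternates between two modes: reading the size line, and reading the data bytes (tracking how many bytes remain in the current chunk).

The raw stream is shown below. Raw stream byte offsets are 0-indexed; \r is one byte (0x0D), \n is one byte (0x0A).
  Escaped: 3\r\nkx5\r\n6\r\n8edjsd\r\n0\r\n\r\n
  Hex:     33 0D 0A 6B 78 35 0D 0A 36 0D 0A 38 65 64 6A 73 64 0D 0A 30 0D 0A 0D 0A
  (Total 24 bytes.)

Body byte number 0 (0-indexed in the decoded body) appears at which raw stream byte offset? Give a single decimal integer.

Chunk 1: stream[0..1]='3' size=0x3=3, data at stream[3..6]='kx5' -> body[0..3], body so far='kx5'
Chunk 2: stream[8..9]='6' size=0x6=6, data at stream[11..17]='8edjsd' -> body[3..9], body so far='kx58edjsd'
Chunk 3: stream[19..20]='0' size=0 (terminator). Final body='kx58edjsd' (9 bytes)
Body byte 0 at stream offset 3

Answer: 3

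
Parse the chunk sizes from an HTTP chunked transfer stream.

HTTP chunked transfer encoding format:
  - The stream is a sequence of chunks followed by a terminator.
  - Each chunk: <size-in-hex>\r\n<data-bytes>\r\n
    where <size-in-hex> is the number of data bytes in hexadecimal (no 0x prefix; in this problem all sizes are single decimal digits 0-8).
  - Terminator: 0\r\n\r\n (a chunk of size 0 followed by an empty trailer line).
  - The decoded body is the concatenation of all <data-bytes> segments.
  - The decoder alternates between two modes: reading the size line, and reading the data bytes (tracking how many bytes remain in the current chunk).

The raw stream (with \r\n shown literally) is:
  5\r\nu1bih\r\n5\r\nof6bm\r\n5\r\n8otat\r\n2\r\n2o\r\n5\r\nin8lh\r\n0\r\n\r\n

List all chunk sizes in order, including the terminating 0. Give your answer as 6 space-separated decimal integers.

Chunk 1: stream[0..1]='5' size=0x5=5, data at stream[3..8]='u1bih' -> body[0..5], body so far='u1bih'
Chunk 2: stream[10..11]='5' size=0x5=5, data at stream[13..18]='of6bm' -> body[5..10], body so far='u1bihof6bm'
Chunk 3: stream[20..21]='5' size=0x5=5, data at stream[23..28]='8otat' -> body[10..15], body so far='u1bihof6bm8otat'
Chunk 4: stream[30..31]='2' size=0x2=2, data at stream[33..35]='2o' -> body[15..17], body so far='u1bihof6bm8otat2o'
Chunk 5: stream[37..38]='5' size=0x5=5, data at stream[40..45]='in8lh' -> body[17..22], body so far='u1bihof6bm8otat2oin8lh'
Chunk 6: stream[47..48]='0' size=0 (terminator). Final body='u1bihof6bm8otat2oin8lh' (22 bytes)

Answer: 5 5 5 2 5 0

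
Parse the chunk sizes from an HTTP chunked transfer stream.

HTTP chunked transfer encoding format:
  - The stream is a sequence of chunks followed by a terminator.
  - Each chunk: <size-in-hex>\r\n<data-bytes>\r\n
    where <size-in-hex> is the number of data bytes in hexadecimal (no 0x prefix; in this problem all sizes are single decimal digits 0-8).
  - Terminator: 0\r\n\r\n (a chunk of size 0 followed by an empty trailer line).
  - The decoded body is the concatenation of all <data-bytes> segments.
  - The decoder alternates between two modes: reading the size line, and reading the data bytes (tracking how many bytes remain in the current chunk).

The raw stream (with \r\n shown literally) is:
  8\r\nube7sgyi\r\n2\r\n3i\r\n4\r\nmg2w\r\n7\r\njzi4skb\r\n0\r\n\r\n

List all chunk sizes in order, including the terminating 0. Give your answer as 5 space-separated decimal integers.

Answer: 8 2 4 7 0

Derivation:
Chunk 1: stream[0..1]='8' size=0x8=8, data at stream[3..11]='ube7sgyi' -> body[0..8], body so far='ube7sgyi'
Chunk 2: stream[13..14]='2' size=0x2=2, data at stream[16..18]='3i' -> body[8..10], body so far='ube7sgyi3i'
Chunk 3: stream[20..21]='4' size=0x4=4, data at stream[23..27]='mg2w' -> body[10..14], body so far='ube7sgyi3img2w'
Chunk 4: stream[29..30]='7' size=0x7=7, data at stream[32..39]='jzi4skb' -> body[14..21], body so far='ube7sgyi3img2wjzi4skb'
Chunk 5: stream[41..42]='0' size=0 (terminator). Final body='ube7sgyi3img2wjzi4skb' (21 bytes)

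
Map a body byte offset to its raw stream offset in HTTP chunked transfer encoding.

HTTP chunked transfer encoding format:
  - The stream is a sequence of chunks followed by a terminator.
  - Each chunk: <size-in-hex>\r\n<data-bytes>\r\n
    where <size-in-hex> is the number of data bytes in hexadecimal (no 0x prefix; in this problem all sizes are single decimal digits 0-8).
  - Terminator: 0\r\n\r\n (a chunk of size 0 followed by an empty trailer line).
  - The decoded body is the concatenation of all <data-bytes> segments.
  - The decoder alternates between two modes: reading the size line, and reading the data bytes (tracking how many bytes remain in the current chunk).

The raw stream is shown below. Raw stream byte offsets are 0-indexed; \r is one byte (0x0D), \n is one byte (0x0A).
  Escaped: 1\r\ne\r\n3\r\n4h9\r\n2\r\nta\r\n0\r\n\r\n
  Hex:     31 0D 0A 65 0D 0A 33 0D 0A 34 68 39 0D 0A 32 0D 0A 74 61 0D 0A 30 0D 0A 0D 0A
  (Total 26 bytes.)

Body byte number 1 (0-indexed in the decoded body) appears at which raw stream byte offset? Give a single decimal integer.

Answer: 9

Derivation:
Chunk 1: stream[0..1]='1' size=0x1=1, data at stream[3..4]='e' -> body[0..1], body so far='e'
Chunk 2: stream[6..7]='3' size=0x3=3, data at stream[9..12]='4h9' -> body[1..4], body so far='e4h9'
Chunk 3: stream[14..15]='2' size=0x2=2, data at stream[17..19]='ta' -> body[4..6], body so far='e4h9ta'
Chunk 4: stream[21..22]='0' size=0 (terminator). Final body='e4h9ta' (6 bytes)
Body byte 1 at stream offset 9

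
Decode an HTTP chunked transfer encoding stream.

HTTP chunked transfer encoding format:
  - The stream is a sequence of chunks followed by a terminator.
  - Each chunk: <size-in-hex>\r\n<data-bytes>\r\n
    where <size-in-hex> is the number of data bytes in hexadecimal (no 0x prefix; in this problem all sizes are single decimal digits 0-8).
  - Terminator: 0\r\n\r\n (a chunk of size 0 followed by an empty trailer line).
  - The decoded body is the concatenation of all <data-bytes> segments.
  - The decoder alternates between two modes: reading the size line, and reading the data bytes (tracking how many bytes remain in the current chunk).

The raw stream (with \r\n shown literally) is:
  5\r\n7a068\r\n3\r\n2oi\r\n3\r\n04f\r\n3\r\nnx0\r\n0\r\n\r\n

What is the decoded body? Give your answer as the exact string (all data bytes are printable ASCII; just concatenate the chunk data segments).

Answer: 7a0682oi04fnx0

Derivation:
Chunk 1: stream[0..1]='5' size=0x5=5, data at stream[3..8]='7a068' -> body[0..5], body so far='7a068'
Chunk 2: stream[10..11]='3' size=0x3=3, data at stream[13..16]='2oi' -> body[5..8], body so far='7a0682oi'
Chunk 3: stream[18..19]='3' size=0x3=3, data at stream[21..24]='04f' -> body[8..11], body so far='7a0682oi04f'
Chunk 4: stream[26..27]='3' size=0x3=3, data at stream[29..32]='nx0' -> body[11..14], body so far='7a0682oi04fnx0'
Chunk 5: stream[34..35]='0' size=0 (terminator). Final body='7a0682oi04fnx0' (14 bytes)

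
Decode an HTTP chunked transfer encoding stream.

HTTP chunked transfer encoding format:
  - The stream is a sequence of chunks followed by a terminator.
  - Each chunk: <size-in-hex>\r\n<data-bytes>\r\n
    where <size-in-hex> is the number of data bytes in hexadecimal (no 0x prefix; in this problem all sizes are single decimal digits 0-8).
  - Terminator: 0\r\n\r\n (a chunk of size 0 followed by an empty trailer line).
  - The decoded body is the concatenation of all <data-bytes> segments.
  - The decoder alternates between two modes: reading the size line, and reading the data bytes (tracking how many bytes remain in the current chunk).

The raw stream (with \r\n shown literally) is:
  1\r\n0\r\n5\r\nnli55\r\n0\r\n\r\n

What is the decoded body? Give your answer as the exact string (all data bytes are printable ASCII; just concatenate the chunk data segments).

Chunk 1: stream[0..1]='1' size=0x1=1, data at stream[3..4]='0' -> body[0..1], body so far='0'
Chunk 2: stream[6..7]='5' size=0x5=5, data at stream[9..14]='nli55' -> body[1..6], body so far='0nli55'
Chunk 3: stream[16..17]='0' size=0 (terminator). Final body='0nli55' (6 bytes)

Answer: 0nli55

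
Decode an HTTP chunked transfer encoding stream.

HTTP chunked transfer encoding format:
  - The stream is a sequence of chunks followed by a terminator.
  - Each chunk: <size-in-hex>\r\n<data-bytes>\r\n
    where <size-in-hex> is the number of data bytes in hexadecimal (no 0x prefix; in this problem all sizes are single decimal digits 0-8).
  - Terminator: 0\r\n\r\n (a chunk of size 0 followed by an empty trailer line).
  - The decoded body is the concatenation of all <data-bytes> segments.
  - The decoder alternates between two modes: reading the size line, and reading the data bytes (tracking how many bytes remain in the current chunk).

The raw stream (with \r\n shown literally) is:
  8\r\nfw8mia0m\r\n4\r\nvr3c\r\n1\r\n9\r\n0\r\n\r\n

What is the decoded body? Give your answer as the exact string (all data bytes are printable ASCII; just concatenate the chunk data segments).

Chunk 1: stream[0..1]='8' size=0x8=8, data at stream[3..11]='fw8mia0m' -> body[0..8], body so far='fw8mia0m'
Chunk 2: stream[13..14]='4' size=0x4=4, data at stream[16..20]='vr3c' -> body[8..12], body so far='fw8mia0mvr3c'
Chunk 3: stream[22..23]='1' size=0x1=1, data at stream[25..26]='9' -> body[12..13], body so far='fw8mia0mvr3c9'
Chunk 4: stream[28..29]='0' size=0 (terminator). Final body='fw8mia0mvr3c9' (13 bytes)

Answer: fw8mia0mvr3c9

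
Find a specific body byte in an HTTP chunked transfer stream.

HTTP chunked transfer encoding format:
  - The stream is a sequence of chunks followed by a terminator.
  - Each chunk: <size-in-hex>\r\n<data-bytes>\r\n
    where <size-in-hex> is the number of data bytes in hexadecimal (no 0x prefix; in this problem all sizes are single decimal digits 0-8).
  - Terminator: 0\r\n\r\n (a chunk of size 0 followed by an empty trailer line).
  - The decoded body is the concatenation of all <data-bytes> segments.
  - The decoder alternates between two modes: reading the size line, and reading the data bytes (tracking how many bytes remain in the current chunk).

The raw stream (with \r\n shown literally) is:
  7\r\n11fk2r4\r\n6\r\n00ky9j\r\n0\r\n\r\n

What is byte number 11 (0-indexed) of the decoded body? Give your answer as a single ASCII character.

Chunk 1: stream[0..1]='7' size=0x7=7, data at stream[3..10]='11fk2r4' -> body[0..7], body so far='11fk2r4'
Chunk 2: stream[12..13]='6' size=0x6=6, data at stream[15..21]='00ky9j' -> body[7..13], body so far='11fk2r400ky9j'
Chunk 3: stream[23..24]='0' size=0 (terminator). Final body='11fk2r400ky9j' (13 bytes)
Body byte 11 = '9'

Answer: 9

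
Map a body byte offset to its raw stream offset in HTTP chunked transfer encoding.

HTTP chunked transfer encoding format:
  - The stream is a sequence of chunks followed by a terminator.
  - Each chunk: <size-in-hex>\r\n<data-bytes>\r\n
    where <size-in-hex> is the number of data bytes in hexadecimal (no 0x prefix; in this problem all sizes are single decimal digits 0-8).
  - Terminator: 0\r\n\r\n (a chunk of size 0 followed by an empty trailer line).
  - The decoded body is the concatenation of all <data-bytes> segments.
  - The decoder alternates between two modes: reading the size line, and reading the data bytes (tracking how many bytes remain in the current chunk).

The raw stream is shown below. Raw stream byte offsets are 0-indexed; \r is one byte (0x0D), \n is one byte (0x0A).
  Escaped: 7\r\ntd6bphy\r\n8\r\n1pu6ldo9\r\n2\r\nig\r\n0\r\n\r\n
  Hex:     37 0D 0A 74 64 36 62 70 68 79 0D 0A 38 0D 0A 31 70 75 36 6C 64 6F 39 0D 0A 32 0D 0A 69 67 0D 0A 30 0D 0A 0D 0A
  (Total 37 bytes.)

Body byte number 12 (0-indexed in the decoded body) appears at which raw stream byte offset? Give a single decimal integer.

Answer: 20

Derivation:
Chunk 1: stream[0..1]='7' size=0x7=7, data at stream[3..10]='td6bphy' -> body[0..7], body so far='td6bphy'
Chunk 2: stream[12..13]='8' size=0x8=8, data at stream[15..23]='1pu6ldo9' -> body[7..15], body so far='td6bphy1pu6ldo9'
Chunk 3: stream[25..26]='2' size=0x2=2, data at stream[28..30]='ig' -> body[15..17], body so far='td6bphy1pu6ldo9ig'
Chunk 4: stream[32..33]='0' size=0 (terminator). Final body='td6bphy1pu6ldo9ig' (17 bytes)
Body byte 12 at stream offset 20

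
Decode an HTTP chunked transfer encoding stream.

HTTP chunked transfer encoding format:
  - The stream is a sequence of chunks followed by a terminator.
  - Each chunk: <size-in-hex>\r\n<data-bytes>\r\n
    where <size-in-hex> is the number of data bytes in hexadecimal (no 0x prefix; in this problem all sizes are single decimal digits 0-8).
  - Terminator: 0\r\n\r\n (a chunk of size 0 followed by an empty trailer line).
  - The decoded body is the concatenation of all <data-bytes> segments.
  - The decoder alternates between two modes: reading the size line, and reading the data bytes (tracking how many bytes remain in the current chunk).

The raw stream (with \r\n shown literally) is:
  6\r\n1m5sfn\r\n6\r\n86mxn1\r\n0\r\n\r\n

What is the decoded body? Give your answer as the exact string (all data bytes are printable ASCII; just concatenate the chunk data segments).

Answer: 1m5sfn86mxn1

Derivation:
Chunk 1: stream[0..1]='6' size=0x6=6, data at stream[3..9]='1m5sfn' -> body[0..6], body so far='1m5sfn'
Chunk 2: stream[11..12]='6' size=0x6=6, data at stream[14..20]='86mxn1' -> body[6..12], body so far='1m5sfn86mxn1'
Chunk 3: stream[22..23]='0' size=0 (terminator). Final body='1m5sfn86mxn1' (12 bytes)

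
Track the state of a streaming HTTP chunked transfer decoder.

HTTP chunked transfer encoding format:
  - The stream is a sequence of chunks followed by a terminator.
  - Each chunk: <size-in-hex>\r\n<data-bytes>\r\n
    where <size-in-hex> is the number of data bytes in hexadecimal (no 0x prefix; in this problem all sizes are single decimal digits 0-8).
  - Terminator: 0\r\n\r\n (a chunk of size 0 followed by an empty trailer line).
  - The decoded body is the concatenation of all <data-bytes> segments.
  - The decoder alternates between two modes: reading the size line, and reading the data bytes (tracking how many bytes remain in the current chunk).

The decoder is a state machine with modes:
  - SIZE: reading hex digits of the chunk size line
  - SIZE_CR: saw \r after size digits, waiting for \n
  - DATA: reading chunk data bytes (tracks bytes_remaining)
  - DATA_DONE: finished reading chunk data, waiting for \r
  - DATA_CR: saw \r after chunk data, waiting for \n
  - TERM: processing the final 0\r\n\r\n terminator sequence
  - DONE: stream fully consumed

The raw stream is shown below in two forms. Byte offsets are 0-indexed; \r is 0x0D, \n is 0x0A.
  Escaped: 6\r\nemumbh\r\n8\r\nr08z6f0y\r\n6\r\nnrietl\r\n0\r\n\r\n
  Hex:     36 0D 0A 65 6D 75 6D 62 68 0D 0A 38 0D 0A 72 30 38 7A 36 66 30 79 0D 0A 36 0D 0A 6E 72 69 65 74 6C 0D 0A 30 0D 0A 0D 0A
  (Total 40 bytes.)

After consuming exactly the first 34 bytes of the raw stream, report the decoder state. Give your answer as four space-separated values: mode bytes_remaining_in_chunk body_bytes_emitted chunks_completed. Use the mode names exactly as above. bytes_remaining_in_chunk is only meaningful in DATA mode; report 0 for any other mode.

Byte 0 = '6': mode=SIZE remaining=0 emitted=0 chunks_done=0
Byte 1 = 0x0D: mode=SIZE_CR remaining=0 emitted=0 chunks_done=0
Byte 2 = 0x0A: mode=DATA remaining=6 emitted=0 chunks_done=0
Byte 3 = 'e': mode=DATA remaining=5 emitted=1 chunks_done=0
Byte 4 = 'm': mode=DATA remaining=4 emitted=2 chunks_done=0
Byte 5 = 'u': mode=DATA remaining=3 emitted=3 chunks_done=0
Byte 6 = 'm': mode=DATA remaining=2 emitted=4 chunks_done=0
Byte 7 = 'b': mode=DATA remaining=1 emitted=5 chunks_done=0
Byte 8 = 'h': mode=DATA_DONE remaining=0 emitted=6 chunks_done=0
Byte 9 = 0x0D: mode=DATA_CR remaining=0 emitted=6 chunks_done=0
Byte 10 = 0x0A: mode=SIZE remaining=0 emitted=6 chunks_done=1
Byte 11 = '8': mode=SIZE remaining=0 emitted=6 chunks_done=1
Byte 12 = 0x0D: mode=SIZE_CR remaining=0 emitted=6 chunks_done=1
Byte 13 = 0x0A: mode=DATA remaining=8 emitted=6 chunks_done=1
Byte 14 = 'r': mode=DATA remaining=7 emitted=7 chunks_done=1
Byte 15 = '0': mode=DATA remaining=6 emitted=8 chunks_done=1
Byte 16 = '8': mode=DATA remaining=5 emitted=9 chunks_done=1
Byte 17 = 'z': mode=DATA remaining=4 emitted=10 chunks_done=1
Byte 18 = '6': mode=DATA remaining=3 emitted=11 chunks_done=1
Byte 19 = 'f': mode=DATA remaining=2 emitted=12 chunks_done=1
Byte 20 = '0': mode=DATA remaining=1 emitted=13 chunks_done=1
Byte 21 = 'y': mode=DATA_DONE remaining=0 emitted=14 chunks_done=1
Byte 22 = 0x0D: mode=DATA_CR remaining=0 emitted=14 chunks_done=1
Byte 23 = 0x0A: mode=SIZE remaining=0 emitted=14 chunks_done=2
Byte 24 = '6': mode=SIZE remaining=0 emitted=14 chunks_done=2
Byte 25 = 0x0D: mode=SIZE_CR remaining=0 emitted=14 chunks_done=2
Byte 26 = 0x0A: mode=DATA remaining=6 emitted=14 chunks_done=2
Byte 27 = 'n': mode=DATA remaining=5 emitted=15 chunks_done=2
Byte 28 = 'r': mode=DATA remaining=4 emitted=16 chunks_done=2
Byte 29 = 'i': mode=DATA remaining=3 emitted=17 chunks_done=2
Byte 30 = 'e': mode=DATA remaining=2 emitted=18 chunks_done=2
Byte 31 = 't': mode=DATA remaining=1 emitted=19 chunks_done=2
Byte 32 = 'l': mode=DATA_DONE remaining=0 emitted=20 chunks_done=2
Byte 33 = 0x0D: mode=DATA_CR remaining=0 emitted=20 chunks_done=2

Answer: DATA_CR 0 20 2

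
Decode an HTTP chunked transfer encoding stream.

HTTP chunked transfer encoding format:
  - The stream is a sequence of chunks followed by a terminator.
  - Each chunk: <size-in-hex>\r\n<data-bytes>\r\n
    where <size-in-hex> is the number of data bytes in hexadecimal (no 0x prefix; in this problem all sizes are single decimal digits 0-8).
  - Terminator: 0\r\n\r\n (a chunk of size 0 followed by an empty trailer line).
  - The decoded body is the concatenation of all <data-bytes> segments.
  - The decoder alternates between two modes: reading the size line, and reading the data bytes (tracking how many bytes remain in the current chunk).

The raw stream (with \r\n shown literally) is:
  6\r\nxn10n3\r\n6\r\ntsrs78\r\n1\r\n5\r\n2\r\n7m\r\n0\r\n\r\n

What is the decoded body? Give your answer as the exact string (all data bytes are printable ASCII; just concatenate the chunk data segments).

Chunk 1: stream[0..1]='6' size=0x6=6, data at stream[3..9]='xn10n3' -> body[0..6], body so far='xn10n3'
Chunk 2: stream[11..12]='6' size=0x6=6, data at stream[14..20]='tsrs78' -> body[6..12], body so far='xn10n3tsrs78'
Chunk 3: stream[22..23]='1' size=0x1=1, data at stream[25..26]='5' -> body[12..13], body so far='xn10n3tsrs785'
Chunk 4: stream[28..29]='2' size=0x2=2, data at stream[31..33]='7m' -> body[13..15], body so far='xn10n3tsrs7857m'
Chunk 5: stream[35..36]='0' size=0 (terminator). Final body='xn10n3tsrs7857m' (15 bytes)

Answer: xn10n3tsrs7857m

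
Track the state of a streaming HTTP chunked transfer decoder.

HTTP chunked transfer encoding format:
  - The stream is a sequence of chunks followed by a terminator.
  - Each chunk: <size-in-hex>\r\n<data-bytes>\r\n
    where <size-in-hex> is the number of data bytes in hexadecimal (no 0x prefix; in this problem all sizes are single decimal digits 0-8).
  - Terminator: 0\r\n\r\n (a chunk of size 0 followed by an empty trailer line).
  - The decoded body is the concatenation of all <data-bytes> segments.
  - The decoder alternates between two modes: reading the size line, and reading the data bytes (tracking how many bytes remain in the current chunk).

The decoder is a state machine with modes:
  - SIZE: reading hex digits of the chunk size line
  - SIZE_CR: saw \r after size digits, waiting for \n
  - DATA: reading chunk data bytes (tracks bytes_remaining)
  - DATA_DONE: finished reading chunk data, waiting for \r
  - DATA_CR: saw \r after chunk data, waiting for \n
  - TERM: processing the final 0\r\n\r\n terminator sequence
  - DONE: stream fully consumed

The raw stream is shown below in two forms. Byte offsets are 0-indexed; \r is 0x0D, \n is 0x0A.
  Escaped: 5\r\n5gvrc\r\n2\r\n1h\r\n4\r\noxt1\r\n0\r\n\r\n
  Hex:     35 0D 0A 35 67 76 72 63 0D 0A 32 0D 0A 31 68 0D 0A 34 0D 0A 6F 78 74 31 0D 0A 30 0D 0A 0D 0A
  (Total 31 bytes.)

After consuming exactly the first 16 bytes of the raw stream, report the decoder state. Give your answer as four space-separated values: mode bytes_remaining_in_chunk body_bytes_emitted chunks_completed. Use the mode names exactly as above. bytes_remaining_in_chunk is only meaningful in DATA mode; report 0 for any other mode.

Byte 0 = '5': mode=SIZE remaining=0 emitted=0 chunks_done=0
Byte 1 = 0x0D: mode=SIZE_CR remaining=0 emitted=0 chunks_done=0
Byte 2 = 0x0A: mode=DATA remaining=5 emitted=0 chunks_done=0
Byte 3 = '5': mode=DATA remaining=4 emitted=1 chunks_done=0
Byte 4 = 'g': mode=DATA remaining=3 emitted=2 chunks_done=0
Byte 5 = 'v': mode=DATA remaining=2 emitted=3 chunks_done=0
Byte 6 = 'r': mode=DATA remaining=1 emitted=4 chunks_done=0
Byte 7 = 'c': mode=DATA_DONE remaining=0 emitted=5 chunks_done=0
Byte 8 = 0x0D: mode=DATA_CR remaining=0 emitted=5 chunks_done=0
Byte 9 = 0x0A: mode=SIZE remaining=0 emitted=5 chunks_done=1
Byte 10 = '2': mode=SIZE remaining=0 emitted=5 chunks_done=1
Byte 11 = 0x0D: mode=SIZE_CR remaining=0 emitted=5 chunks_done=1
Byte 12 = 0x0A: mode=DATA remaining=2 emitted=5 chunks_done=1
Byte 13 = '1': mode=DATA remaining=1 emitted=6 chunks_done=1
Byte 14 = 'h': mode=DATA_DONE remaining=0 emitted=7 chunks_done=1
Byte 15 = 0x0D: mode=DATA_CR remaining=0 emitted=7 chunks_done=1

Answer: DATA_CR 0 7 1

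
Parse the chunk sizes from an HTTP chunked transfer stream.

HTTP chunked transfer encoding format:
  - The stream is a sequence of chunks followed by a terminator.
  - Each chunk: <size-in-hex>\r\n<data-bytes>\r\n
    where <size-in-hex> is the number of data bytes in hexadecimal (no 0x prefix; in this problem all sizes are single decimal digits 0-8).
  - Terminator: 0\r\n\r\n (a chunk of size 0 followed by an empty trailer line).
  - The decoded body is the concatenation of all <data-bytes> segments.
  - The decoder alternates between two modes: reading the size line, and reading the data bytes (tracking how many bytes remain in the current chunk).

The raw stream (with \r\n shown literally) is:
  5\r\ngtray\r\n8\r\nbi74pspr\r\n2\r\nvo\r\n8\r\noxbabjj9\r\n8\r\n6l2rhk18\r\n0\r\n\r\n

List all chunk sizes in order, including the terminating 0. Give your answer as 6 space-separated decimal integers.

Answer: 5 8 2 8 8 0

Derivation:
Chunk 1: stream[0..1]='5' size=0x5=5, data at stream[3..8]='gtray' -> body[0..5], body so far='gtray'
Chunk 2: stream[10..11]='8' size=0x8=8, data at stream[13..21]='bi74pspr' -> body[5..13], body so far='gtraybi74pspr'
Chunk 3: stream[23..24]='2' size=0x2=2, data at stream[26..28]='vo' -> body[13..15], body so far='gtraybi74psprvo'
Chunk 4: stream[30..31]='8' size=0x8=8, data at stream[33..41]='oxbabjj9' -> body[15..23], body so far='gtraybi74psprvooxbabjj9'
Chunk 5: stream[43..44]='8' size=0x8=8, data at stream[46..54]='6l2rhk18' -> body[23..31], body so far='gtraybi74psprvooxbabjj96l2rhk18'
Chunk 6: stream[56..57]='0' size=0 (terminator). Final body='gtraybi74psprvooxbabjj96l2rhk18' (31 bytes)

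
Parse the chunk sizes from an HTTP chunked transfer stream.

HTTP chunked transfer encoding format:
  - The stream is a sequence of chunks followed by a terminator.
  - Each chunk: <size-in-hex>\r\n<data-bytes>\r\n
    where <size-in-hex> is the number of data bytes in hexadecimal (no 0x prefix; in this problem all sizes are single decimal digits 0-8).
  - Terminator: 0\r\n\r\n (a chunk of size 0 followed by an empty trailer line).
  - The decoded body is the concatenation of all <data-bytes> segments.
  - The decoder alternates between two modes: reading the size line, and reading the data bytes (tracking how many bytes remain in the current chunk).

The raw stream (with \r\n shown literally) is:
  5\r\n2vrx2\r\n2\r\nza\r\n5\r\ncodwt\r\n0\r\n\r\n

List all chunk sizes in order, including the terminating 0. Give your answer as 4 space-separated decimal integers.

Answer: 5 2 5 0

Derivation:
Chunk 1: stream[0..1]='5' size=0x5=5, data at stream[3..8]='2vrx2' -> body[0..5], body so far='2vrx2'
Chunk 2: stream[10..11]='2' size=0x2=2, data at stream[13..15]='za' -> body[5..7], body so far='2vrx2za'
Chunk 3: stream[17..18]='5' size=0x5=5, data at stream[20..25]='codwt' -> body[7..12], body so far='2vrx2zacodwt'
Chunk 4: stream[27..28]='0' size=0 (terminator). Final body='2vrx2zacodwt' (12 bytes)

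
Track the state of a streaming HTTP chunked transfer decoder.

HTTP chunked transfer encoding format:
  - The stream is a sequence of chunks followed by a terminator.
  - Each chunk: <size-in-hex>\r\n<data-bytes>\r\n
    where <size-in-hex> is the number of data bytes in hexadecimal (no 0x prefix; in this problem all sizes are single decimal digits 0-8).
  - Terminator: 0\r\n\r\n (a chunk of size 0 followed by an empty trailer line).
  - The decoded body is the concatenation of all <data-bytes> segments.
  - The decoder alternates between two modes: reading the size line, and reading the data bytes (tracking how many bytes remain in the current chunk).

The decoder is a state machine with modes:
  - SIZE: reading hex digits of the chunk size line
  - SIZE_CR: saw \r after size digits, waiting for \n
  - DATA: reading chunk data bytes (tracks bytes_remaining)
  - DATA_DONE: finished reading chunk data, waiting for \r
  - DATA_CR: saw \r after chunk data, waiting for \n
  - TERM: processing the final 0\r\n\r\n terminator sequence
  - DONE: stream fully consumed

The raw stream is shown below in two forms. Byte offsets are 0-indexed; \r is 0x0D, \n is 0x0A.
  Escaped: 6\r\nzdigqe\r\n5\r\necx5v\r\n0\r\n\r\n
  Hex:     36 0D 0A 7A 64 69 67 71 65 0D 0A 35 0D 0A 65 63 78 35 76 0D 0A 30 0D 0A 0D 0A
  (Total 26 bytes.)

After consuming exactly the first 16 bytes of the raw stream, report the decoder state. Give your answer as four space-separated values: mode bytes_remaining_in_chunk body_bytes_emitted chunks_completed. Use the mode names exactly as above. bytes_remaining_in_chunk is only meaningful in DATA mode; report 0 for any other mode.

Byte 0 = '6': mode=SIZE remaining=0 emitted=0 chunks_done=0
Byte 1 = 0x0D: mode=SIZE_CR remaining=0 emitted=0 chunks_done=0
Byte 2 = 0x0A: mode=DATA remaining=6 emitted=0 chunks_done=0
Byte 3 = 'z': mode=DATA remaining=5 emitted=1 chunks_done=0
Byte 4 = 'd': mode=DATA remaining=4 emitted=2 chunks_done=0
Byte 5 = 'i': mode=DATA remaining=3 emitted=3 chunks_done=0
Byte 6 = 'g': mode=DATA remaining=2 emitted=4 chunks_done=0
Byte 7 = 'q': mode=DATA remaining=1 emitted=5 chunks_done=0
Byte 8 = 'e': mode=DATA_DONE remaining=0 emitted=6 chunks_done=0
Byte 9 = 0x0D: mode=DATA_CR remaining=0 emitted=6 chunks_done=0
Byte 10 = 0x0A: mode=SIZE remaining=0 emitted=6 chunks_done=1
Byte 11 = '5': mode=SIZE remaining=0 emitted=6 chunks_done=1
Byte 12 = 0x0D: mode=SIZE_CR remaining=0 emitted=6 chunks_done=1
Byte 13 = 0x0A: mode=DATA remaining=5 emitted=6 chunks_done=1
Byte 14 = 'e': mode=DATA remaining=4 emitted=7 chunks_done=1
Byte 15 = 'c': mode=DATA remaining=3 emitted=8 chunks_done=1

Answer: DATA 3 8 1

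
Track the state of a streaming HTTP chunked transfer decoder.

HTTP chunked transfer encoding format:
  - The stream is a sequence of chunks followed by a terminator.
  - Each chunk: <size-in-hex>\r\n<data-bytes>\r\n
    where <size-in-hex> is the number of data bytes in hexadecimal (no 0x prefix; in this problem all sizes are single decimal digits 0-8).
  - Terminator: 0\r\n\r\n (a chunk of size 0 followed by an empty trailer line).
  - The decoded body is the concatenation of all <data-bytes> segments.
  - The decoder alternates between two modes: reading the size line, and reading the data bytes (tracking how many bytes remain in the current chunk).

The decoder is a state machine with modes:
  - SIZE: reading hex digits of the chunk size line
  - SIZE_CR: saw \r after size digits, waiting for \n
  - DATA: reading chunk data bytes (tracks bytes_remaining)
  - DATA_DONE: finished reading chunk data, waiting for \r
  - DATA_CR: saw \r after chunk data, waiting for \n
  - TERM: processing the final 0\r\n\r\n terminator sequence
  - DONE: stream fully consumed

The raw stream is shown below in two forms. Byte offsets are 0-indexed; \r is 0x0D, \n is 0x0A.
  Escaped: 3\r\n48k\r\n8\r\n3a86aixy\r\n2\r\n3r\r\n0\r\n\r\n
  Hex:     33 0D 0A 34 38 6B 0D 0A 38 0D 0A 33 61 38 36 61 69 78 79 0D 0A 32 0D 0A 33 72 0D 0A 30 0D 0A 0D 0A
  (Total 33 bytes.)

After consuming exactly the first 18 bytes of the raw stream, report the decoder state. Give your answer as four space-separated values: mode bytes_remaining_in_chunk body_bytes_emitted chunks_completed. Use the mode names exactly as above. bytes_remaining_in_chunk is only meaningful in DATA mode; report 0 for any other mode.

Answer: DATA 1 10 1

Derivation:
Byte 0 = '3': mode=SIZE remaining=0 emitted=0 chunks_done=0
Byte 1 = 0x0D: mode=SIZE_CR remaining=0 emitted=0 chunks_done=0
Byte 2 = 0x0A: mode=DATA remaining=3 emitted=0 chunks_done=0
Byte 3 = '4': mode=DATA remaining=2 emitted=1 chunks_done=0
Byte 4 = '8': mode=DATA remaining=1 emitted=2 chunks_done=0
Byte 5 = 'k': mode=DATA_DONE remaining=0 emitted=3 chunks_done=0
Byte 6 = 0x0D: mode=DATA_CR remaining=0 emitted=3 chunks_done=0
Byte 7 = 0x0A: mode=SIZE remaining=0 emitted=3 chunks_done=1
Byte 8 = '8': mode=SIZE remaining=0 emitted=3 chunks_done=1
Byte 9 = 0x0D: mode=SIZE_CR remaining=0 emitted=3 chunks_done=1
Byte 10 = 0x0A: mode=DATA remaining=8 emitted=3 chunks_done=1
Byte 11 = '3': mode=DATA remaining=7 emitted=4 chunks_done=1
Byte 12 = 'a': mode=DATA remaining=6 emitted=5 chunks_done=1
Byte 13 = '8': mode=DATA remaining=5 emitted=6 chunks_done=1
Byte 14 = '6': mode=DATA remaining=4 emitted=7 chunks_done=1
Byte 15 = 'a': mode=DATA remaining=3 emitted=8 chunks_done=1
Byte 16 = 'i': mode=DATA remaining=2 emitted=9 chunks_done=1
Byte 17 = 'x': mode=DATA remaining=1 emitted=10 chunks_done=1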